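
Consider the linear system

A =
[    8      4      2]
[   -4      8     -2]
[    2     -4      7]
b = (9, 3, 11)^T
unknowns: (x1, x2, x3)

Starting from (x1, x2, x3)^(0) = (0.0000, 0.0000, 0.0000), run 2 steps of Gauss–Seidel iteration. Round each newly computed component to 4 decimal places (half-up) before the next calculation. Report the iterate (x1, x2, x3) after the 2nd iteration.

Iteration 1:
  x1 = (9 - (4)·0.0000 - (2)·0.0000) / (8) = 1.1250
  x2 = (3 - (-4)·1.1250 - (-2)·0.0000) / (8) = 0.9375
  x3 = (11 - (2)·1.1250 - (-4)·0.9375) / (7) = 1.7857
Iteration 2:
  x1 = (9 - (4)·0.9375 - (2)·1.7857) / (8) = 0.2098
  x2 = (3 - (-4)·0.2098 - (-2)·1.7857) / (8) = 0.9263
  x3 = (11 - (2)·0.2098 - (-4)·0.9263) / (7) = 2.0408

(0.2098, 0.9263, 2.0408)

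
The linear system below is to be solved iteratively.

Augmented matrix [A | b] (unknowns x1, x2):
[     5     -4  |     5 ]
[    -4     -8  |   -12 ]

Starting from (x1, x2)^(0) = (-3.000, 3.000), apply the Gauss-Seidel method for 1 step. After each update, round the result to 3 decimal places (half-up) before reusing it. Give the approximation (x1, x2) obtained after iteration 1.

Iteration 1:
  x1 = (5 - (-4)·3.000) / (5) = 3.400
  x2 = (-12 - (-4)·3.400) / (-8) = -0.200

(3.400, -0.200)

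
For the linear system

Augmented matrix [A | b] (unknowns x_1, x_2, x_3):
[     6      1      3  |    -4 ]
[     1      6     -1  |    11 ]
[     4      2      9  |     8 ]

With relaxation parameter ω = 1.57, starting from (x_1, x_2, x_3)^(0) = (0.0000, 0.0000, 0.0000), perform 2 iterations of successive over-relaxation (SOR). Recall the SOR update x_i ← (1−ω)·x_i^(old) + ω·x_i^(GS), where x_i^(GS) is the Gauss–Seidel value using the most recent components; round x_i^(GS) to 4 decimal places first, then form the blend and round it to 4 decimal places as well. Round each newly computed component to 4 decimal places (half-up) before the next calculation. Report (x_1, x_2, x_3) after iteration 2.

Iteration 1:
  x_1: GS value = (-4 - (1)·0.0000 - (3)·0.0000) / (6) = -0.6667;  x_1 ← (1−ω)·0.0000 + ω·-0.6667 = -1.0467
  x_2: GS value = (11 - (1)·-1.0467 - (-1)·0.0000) / (6) = 2.0078;  x_2 ← (1−ω)·0.0000 + ω·2.0078 = 3.1522
  x_3: GS value = (8 - (4)·-1.0467 - (2)·3.1522) / (9) = 0.6536;  x_3 ← (1−ω)·0.0000 + ω·0.6536 = 1.0262
Iteration 2:
  x_1: GS value = (-4 - (1)·3.1522 - (3)·1.0262) / (6) = -1.7051;  x_1 ← (1−ω)·-1.0467 + ω·-1.7051 = -2.0804
  x_2: GS value = (11 - (1)·-2.0804 - (-1)·1.0262) / (6) = 2.3511;  x_2 ← (1−ω)·3.1522 + ω·2.3511 = 1.8945
  x_3: GS value = (8 - (4)·-2.0804 - (2)·1.8945) / (9) = 1.3925;  x_3 ← (1−ω)·1.0262 + ω·1.3925 = 1.6013

(-2.0804, 1.8945, 1.6013)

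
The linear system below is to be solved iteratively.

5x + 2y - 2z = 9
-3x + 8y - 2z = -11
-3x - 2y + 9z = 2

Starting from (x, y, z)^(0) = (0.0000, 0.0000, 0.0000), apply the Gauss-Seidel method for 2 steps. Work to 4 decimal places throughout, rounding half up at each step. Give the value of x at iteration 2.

Iteration 1:
  x = (9 - (2)·0.0000 - (-2)·0.0000) / (5) = 1.8000
  y = (-11 - (-3)·1.8000 - (-2)·0.0000) / (8) = -0.7000
  z = (2 - (-3)·1.8000 - (-2)·-0.7000) / (9) = 0.6667
Iteration 2:
  x = (9 - (2)·-0.7000 - (-2)·0.6667) / (5) = 2.3467
  y = (-11 - (-3)·2.3467 - (-2)·0.6667) / (8) = -0.3283
  z = (2 - (-3)·2.3467 - (-2)·-0.3283) / (9) = 0.9315

2.3467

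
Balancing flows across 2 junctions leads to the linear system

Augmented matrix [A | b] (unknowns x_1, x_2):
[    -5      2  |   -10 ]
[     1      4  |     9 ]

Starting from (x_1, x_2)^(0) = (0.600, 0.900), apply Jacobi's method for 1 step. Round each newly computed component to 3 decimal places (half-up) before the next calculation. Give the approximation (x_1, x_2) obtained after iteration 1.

(2.360, 2.100)

Iteration 1:
  x_1 = (-10 - (2)·0.900) / (-5) = 2.360
  x_2 = (9 - (1)·0.600) / (4) = 2.100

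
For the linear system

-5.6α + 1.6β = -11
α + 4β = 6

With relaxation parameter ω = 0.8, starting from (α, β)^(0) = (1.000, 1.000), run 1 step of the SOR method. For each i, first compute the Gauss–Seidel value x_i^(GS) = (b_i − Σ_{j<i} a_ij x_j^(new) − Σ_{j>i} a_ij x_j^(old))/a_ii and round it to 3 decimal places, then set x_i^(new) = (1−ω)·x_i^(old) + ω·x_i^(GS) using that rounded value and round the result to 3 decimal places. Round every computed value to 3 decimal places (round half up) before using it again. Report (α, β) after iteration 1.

Iteration 1:
  α: GS value = (-11 - (1.6)·1.000) / (-5.6) = 2.250;  α ← (1−ω)·1.000 + ω·2.250 = 2.000
  β: GS value = (6 - (1)·2.000) / (4) = 1.000;  β ← (1−ω)·1.000 + ω·1.000 = 1.000

(2.000, 1.000)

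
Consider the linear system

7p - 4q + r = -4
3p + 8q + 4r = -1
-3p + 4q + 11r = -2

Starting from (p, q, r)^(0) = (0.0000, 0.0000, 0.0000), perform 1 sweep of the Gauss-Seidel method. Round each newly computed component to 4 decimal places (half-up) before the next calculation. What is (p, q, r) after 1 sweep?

Iteration 1:
  p = (-4 - (-4)·0.0000 - (1)·0.0000) / (7) = -0.5714
  q = (-1 - (3)·-0.5714 - (4)·0.0000) / (8) = 0.0893
  r = (-2 - (-3)·-0.5714 - (4)·0.0893) / (11) = -0.3701

(-0.5714, 0.0893, -0.3701)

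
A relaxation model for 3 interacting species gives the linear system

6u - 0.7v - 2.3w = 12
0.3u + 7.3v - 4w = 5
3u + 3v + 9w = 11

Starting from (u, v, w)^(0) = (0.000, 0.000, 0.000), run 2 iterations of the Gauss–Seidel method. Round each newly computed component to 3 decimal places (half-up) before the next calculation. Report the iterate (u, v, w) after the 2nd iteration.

Iteration 1:
  u = (12 - (-0.7)·0.000 - (-2.3)·0.000) / (6) = 2.000
  v = (5 - (0.3)·2.000 - (-4)·0.000) / (7.3) = 0.603
  w = (11 - (3)·2.000 - (3)·0.603) / (9) = 0.355
Iteration 2:
  u = (12 - (-0.7)·0.603 - (-2.3)·0.355) / (6) = 2.206
  v = (5 - (0.3)·2.206 - (-4)·0.355) / (7.3) = 0.789
  w = (11 - (3)·2.206 - (3)·0.789) / (9) = 0.224

(2.206, 0.789, 0.224)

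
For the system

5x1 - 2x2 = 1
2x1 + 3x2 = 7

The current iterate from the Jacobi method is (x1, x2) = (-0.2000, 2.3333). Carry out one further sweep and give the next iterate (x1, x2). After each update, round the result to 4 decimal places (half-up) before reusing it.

One sweep:
  x1 = (1 - (-2)·2.3333) / (5) = 1.1333
  x2 = (7 - (2)·-0.2000) / (3) = 2.4667

(1.1333, 2.4667)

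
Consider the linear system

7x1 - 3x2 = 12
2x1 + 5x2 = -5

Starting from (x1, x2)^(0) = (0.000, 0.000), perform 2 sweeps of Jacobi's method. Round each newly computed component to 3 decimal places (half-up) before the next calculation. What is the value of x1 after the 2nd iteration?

1.286

Iteration 1:
  x1 = (12 - (-3)·0.000) / (7) = 1.714
  x2 = (-5 - (2)·0.000) / (5) = -1.000
Iteration 2:
  x1 = (12 - (-3)·-1.000) / (7) = 1.286
  x2 = (-5 - (2)·1.714) / (5) = -1.686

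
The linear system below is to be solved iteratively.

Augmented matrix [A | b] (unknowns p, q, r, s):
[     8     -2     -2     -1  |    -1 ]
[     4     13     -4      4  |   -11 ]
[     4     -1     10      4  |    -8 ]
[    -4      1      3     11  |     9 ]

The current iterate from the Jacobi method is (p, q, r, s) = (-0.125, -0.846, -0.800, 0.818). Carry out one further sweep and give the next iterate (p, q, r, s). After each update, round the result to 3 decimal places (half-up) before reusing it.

(-0.434, -1.306, -1.162, 1.068)

One sweep:
  p = (-1 - (-2)·-0.846 - (-2)·-0.800 - (-1)·0.818) / (8) = -0.434
  q = (-11 - (4)·-0.125 - (-4)·-0.800 - (4)·0.818) / (13) = -1.306
  r = (-8 - (4)·-0.125 - (-1)·-0.846 - (4)·0.818) / (10) = -1.162
  s = (9 - (-4)·-0.125 - (1)·-0.846 - (3)·-0.800) / (11) = 1.068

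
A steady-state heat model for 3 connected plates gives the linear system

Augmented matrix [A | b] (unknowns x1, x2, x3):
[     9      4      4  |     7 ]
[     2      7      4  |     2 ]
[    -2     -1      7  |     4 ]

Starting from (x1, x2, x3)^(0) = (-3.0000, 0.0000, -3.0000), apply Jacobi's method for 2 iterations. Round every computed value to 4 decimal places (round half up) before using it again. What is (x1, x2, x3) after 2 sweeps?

(-0.3651, -0.1542, 1.5828)

Iteration 1:
  x1 = (7 - (4)·0.0000 - (4)·-3.0000) / (9) = 2.1111
  x2 = (2 - (2)·-3.0000 - (4)·-3.0000) / (7) = 2.8571
  x3 = (4 - (-2)·-3.0000 - (-1)·0.0000) / (7) = -0.2857
Iteration 2:
  x1 = (7 - (4)·2.8571 - (4)·-0.2857) / (9) = -0.3651
  x2 = (2 - (2)·2.1111 - (4)·-0.2857) / (7) = -0.1542
  x3 = (4 - (-2)·2.1111 - (-1)·2.8571) / (7) = 1.5828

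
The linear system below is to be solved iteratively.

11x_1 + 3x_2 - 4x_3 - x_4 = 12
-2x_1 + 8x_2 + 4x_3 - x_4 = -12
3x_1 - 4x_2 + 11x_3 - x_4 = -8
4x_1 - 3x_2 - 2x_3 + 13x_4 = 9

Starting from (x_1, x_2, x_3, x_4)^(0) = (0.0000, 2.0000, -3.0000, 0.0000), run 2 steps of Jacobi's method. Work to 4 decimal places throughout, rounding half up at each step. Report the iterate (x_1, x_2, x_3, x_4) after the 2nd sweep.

(1.1538, -1.5498, -0.5156, 0.8602)

Iteration 1:
  x_1 = (12 - (3)·2.0000 - (-4)·-3.0000 - (-1)·0.0000) / (11) = -0.5455
  x_2 = (-12 - (-2)·0.0000 - (4)·-3.0000 - (-1)·0.0000) / (8) = 0.0000
  x_3 = (-8 - (3)·0.0000 - (-4)·2.0000 - (-1)·0.0000) / (11) = 0.0000
  x_4 = (9 - (4)·0.0000 - (-3)·2.0000 - (-2)·-3.0000) / (13) = 0.6923
Iteration 2:
  x_1 = (12 - (3)·0.0000 - (-4)·0.0000 - (-1)·0.6923) / (11) = 1.1538
  x_2 = (-12 - (-2)·-0.5455 - (4)·0.0000 - (-1)·0.6923) / (8) = -1.5498
  x_3 = (-8 - (3)·-0.5455 - (-4)·0.0000 - (-1)·0.6923) / (11) = -0.5156
  x_4 = (9 - (4)·-0.5455 - (-3)·0.0000 - (-2)·0.0000) / (13) = 0.8602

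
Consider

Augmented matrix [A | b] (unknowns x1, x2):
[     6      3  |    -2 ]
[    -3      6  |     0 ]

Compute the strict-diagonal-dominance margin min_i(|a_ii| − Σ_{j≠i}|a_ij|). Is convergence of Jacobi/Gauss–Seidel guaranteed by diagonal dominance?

3

row 1: |6| − (3) = 3
row 2: |6| − (3) = 3
minimum over rows = 3 → strictly diagonally dominant (convergence guaranteed)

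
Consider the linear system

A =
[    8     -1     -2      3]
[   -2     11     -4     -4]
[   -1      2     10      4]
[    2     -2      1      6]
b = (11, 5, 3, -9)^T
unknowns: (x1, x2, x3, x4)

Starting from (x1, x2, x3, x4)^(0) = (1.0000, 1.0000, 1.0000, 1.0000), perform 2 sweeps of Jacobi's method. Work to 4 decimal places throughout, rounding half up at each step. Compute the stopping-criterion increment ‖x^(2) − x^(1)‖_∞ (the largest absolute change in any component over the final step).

1.3379

Iteration 1:
  x1 = (11 - (-1)·1.0000 - (-2)·1.0000 - (3)·1.0000) / (8) = 1.3750
  x2 = (5 - (-2)·1.0000 - (-4)·1.0000 - (-4)·1.0000) / (11) = 1.3636
  x3 = (3 - (-1)·1.0000 - (2)·1.0000 - (4)·1.0000) / (10) = -0.2000
  x4 = (-9 - (2)·1.0000 - (-2)·1.0000 - (1)·1.0000) / (6) = -1.6667
Iteration 2:
  x1 = (11 - (-1)·1.3636 - (-2)·-0.2000 - (3)·-1.6667) / (8) = 2.1205
  x2 = (5 - (-2)·1.3750 - (-4)·-0.2000 - (-4)·-1.6667) / (11) = 0.0257
  x3 = (3 - (-1)·1.3750 - (2)·1.3636 - (4)·-1.6667) / (10) = 0.8315
  x4 = (-9 - (2)·1.3750 - (-2)·1.3636 - (1)·-0.2000) / (6) = -1.4705
Change: (0.7455, -1.3379, 1.0315, 0.1962) → max |·| = 1.3379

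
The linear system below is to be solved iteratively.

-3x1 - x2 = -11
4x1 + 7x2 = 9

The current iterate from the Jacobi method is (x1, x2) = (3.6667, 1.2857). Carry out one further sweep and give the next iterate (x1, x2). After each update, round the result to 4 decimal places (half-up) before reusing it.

One sweep:
  x1 = (-11 - (-1)·1.2857) / (-3) = 3.2381
  x2 = (9 - (4)·3.6667) / (7) = -0.8095

(3.2381, -0.8095)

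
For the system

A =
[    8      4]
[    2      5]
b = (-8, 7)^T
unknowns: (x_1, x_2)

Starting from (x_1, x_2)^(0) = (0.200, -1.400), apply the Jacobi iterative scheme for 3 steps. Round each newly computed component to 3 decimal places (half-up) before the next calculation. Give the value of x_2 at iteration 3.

2.064

Iteration 1:
  x_1 = (-8 - (4)·-1.400) / (8) = -0.300
  x_2 = (7 - (2)·0.200) / (5) = 1.320
Iteration 2:
  x_1 = (-8 - (4)·1.320) / (8) = -1.660
  x_2 = (7 - (2)·-0.300) / (5) = 1.520
Iteration 3:
  x_1 = (-8 - (4)·1.520) / (8) = -1.760
  x_2 = (7 - (2)·-1.660) / (5) = 2.064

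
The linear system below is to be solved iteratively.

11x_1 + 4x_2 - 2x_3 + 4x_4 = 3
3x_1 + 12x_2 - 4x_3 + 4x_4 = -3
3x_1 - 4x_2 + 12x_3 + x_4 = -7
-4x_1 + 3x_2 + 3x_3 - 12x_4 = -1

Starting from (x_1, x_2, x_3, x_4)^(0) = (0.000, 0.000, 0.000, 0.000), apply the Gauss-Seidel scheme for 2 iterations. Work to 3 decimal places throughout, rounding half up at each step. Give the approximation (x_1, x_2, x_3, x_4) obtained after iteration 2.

Iteration 1:
  x_1 = (3 - (4)·0.000 - (-2)·0.000 - (4)·0.000) / (11) = 0.273
  x_2 = (-3 - (3)·0.273 - (-4)·0.000 - (4)·0.000) / (12) = -0.318
  x_3 = (-7 - (3)·0.273 - (-4)·-0.318 - (1)·0.000) / (12) = -0.758
  x_4 = (-1 - (-4)·0.273 - (3)·-0.318 - (3)·-0.758) / (-12) = -0.277
Iteration 2:
  x_1 = (3 - (4)·-0.318 - (-2)·-0.758 - (4)·-0.277) / (11) = 0.351
  x_2 = (-3 - (3)·0.351 - (-4)·-0.758 - (4)·-0.277) / (12) = -0.498
  x_3 = (-7 - (3)·0.351 - (-4)·-0.498 - (1)·-0.277) / (12) = -0.814
  x_4 = (-1 - (-4)·0.351 - (3)·-0.498 - (3)·-0.814) / (-12) = -0.362

(0.351, -0.498, -0.814, -0.362)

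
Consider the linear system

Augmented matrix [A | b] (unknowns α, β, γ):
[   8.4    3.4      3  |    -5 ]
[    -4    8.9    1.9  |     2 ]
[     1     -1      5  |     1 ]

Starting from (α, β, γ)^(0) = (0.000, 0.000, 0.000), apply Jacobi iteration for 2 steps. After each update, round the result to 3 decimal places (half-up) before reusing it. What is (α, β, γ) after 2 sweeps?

Iteration 1:
  α = (-5 - (3.4)·0.000 - (3)·0.000) / (8.4) = -0.595
  β = (2 - (-4)·0.000 - (1.9)·0.000) / (8.9) = 0.225
  γ = (1 - (1)·0.000 - (-1)·0.000) / (5) = 0.200
Iteration 2:
  α = (-5 - (3.4)·0.225 - (3)·0.200) / (8.4) = -0.758
  β = (2 - (-4)·-0.595 - (1.9)·0.200) / (8.9) = -0.085
  γ = (1 - (1)·-0.595 - (-1)·0.225) / (5) = 0.364

(-0.758, -0.085, 0.364)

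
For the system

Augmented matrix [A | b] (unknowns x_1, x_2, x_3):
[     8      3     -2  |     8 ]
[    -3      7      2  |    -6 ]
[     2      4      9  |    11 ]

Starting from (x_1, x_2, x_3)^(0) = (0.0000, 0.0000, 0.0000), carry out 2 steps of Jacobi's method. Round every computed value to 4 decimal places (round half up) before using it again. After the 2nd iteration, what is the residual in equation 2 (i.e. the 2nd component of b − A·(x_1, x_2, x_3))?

1.5638

Iteration 1:
  x_1 = (8 - (3)·0.0000 - (-2)·0.0000) / (8) = 1.0000
  x_2 = (-6 - (-3)·0.0000 - (2)·0.0000) / (7) = -0.8571
  x_3 = (11 - (2)·0.0000 - (4)·0.0000) / (9) = 1.2222
Iteration 2:
  x_1 = (8 - (3)·-0.8571 - (-2)·1.2222) / (8) = 1.6270
  x_2 = (-6 - (-3)·1.0000 - (2)·1.2222) / (7) = -0.7778
  x_3 = (11 - (2)·1.0000 - (4)·-0.8571) / (9) = 1.3809
Residual b − A·x = (0.0792, 1.5638, -1.5709)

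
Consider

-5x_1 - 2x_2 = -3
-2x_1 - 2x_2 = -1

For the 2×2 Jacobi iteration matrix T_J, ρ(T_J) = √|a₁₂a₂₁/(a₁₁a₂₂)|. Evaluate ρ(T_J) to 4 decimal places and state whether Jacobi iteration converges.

a₁₂a₂₁/(a₁₁a₂₂) = (-2)·(-2) / ((-5)·(-2)) = 0.400000
ρ = √|0.400000| = √0.400000 = 0.6325
ρ < 1, so Jacobi converges

0.6325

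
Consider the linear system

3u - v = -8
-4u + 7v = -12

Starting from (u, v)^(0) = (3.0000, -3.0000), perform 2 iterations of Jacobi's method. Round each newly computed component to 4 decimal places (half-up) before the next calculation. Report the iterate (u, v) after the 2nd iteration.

Iteration 1:
  u = (-8 - (-1)·-3.0000) / (3) = -3.6667
  v = (-12 - (-4)·3.0000) / (7) = 0.0000
Iteration 2:
  u = (-8 - (-1)·0.0000) / (3) = -2.6667
  v = (-12 - (-4)·-3.6667) / (7) = -3.8095

(-2.6667, -3.8095)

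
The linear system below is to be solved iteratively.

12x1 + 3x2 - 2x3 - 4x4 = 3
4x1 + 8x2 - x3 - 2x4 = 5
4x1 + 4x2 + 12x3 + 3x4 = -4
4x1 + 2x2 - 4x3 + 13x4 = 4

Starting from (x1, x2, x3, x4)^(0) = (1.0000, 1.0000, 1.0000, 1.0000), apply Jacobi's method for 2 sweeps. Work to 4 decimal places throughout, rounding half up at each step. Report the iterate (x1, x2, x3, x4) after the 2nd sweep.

(-0.0321, 0.2572, -0.7051, -0.3077)

Iteration 1:
  x1 = (3 - (3)·1.0000 - (-2)·1.0000 - (-4)·1.0000) / (12) = 0.5000
  x2 = (5 - (4)·1.0000 - (-1)·1.0000 - (-2)·1.0000) / (8) = 0.5000
  x3 = (-4 - (4)·1.0000 - (4)·1.0000 - (3)·1.0000) / (12) = -1.2500
  x4 = (4 - (4)·1.0000 - (2)·1.0000 - (-4)·1.0000) / (13) = 0.1538
Iteration 2:
  x1 = (3 - (3)·0.5000 - (-2)·-1.2500 - (-4)·0.1538) / (12) = -0.0321
  x2 = (5 - (4)·0.5000 - (-1)·-1.2500 - (-2)·0.1538) / (8) = 0.2572
  x3 = (-4 - (4)·0.5000 - (4)·0.5000 - (3)·0.1538) / (12) = -0.7051
  x4 = (4 - (4)·0.5000 - (2)·0.5000 - (-4)·-1.2500) / (13) = -0.3077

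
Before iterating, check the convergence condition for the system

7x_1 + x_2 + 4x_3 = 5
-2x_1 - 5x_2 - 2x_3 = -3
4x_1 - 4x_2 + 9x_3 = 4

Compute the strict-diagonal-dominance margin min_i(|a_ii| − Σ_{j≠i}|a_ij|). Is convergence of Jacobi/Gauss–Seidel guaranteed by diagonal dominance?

1

row 1: |7| − (1+4) = 2
row 2: |-5| − (2+2) = 1
row 3: |9| − (4+4) = 1
minimum over rows = 1 → strictly diagonally dominant (convergence guaranteed)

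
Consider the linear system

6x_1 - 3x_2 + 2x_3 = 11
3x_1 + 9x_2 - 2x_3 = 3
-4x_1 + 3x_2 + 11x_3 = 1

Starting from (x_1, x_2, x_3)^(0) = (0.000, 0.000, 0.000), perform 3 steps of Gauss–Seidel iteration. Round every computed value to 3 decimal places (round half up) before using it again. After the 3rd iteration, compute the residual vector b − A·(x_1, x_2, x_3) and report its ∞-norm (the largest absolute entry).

0.645

Iteration 1:
  x_1 = (11 - (-3)·0.000 - (2)·0.000) / (6) = 1.833
  x_2 = (3 - (3)·1.833 - (-2)·0.000) / (9) = -0.278
  x_3 = (1 - (-4)·1.833 - (3)·-0.278) / (11) = 0.833
Iteration 2:
  x_1 = (11 - (-3)·-0.278 - (2)·0.833) / (6) = 1.417
  x_2 = (3 - (3)·1.417 - (-2)·0.833) / (9) = 0.046
  x_3 = (1 - (-4)·1.417 - (3)·0.046) / (11) = 0.594
Iteration 3:
  x_1 = (11 - (-3)·0.046 - (2)·0.594) / (6) = 1.658
  x_2 = (3 - (3)·1.658 - (-2)·0.594) / (9) = -0.087
  x_3 = (1 - (-4)·1.658 - (3)·-0.087) / (11) = 0.718
Residual b − A·x = (-0.645, 0.245, -0.005); ∞-norm = 0.645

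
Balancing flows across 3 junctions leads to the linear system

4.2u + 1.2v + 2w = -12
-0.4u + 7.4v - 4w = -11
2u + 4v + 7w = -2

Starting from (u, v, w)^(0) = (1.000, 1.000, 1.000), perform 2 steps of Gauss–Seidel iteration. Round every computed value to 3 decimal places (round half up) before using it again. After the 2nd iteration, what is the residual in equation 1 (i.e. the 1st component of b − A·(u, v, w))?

Iteration 1:
  u = (-12 - (1.2)·1.000 - (2)·1.000) / (4.2) = -3.619
  v = (-11 - (-0.4)·-3.619 - (-4)·1.000) / (7.4) = -1.142
  w = (-2 - (2)·-3.619 - (4)·-1.142) / (7) = 1.401
Iteration 2:
  u = (-12 - (1.2)·-1.142 - (2)·1.401) / (4.2) = -3.198
  v = (-11 - (-0.4)·-3.198 - (-4)·1.401) / (7.4) = -0.902
  w = (-2 - (2)·-3.198 - (4)·-0.902) / (7) = 1.143
Residual b − A·x = (0.228, -1.032, 0.003)

0.228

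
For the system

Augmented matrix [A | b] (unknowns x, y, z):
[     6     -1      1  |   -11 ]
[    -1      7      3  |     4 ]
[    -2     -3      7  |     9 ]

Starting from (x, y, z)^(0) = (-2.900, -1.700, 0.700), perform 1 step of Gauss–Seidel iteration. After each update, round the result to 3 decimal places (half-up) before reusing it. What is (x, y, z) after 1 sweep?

(-2.233, -0.048, 0.627)

Iteration 1:
  x = (-11 - (-1)·-1.700 - (1)·0.700) / (6) = -2.233
  y = (4 - (-1)·-2.233 - (3)·0.700) / (7) = -0.048
  z = (9 - (-2)·-2.233 - (-3)·-0.048) / (7) = 0.627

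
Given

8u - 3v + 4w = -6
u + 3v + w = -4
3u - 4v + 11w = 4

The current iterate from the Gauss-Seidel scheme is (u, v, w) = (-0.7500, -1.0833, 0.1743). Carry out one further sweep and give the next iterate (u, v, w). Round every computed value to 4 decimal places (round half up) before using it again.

(-1.2434, -0.9770, 0.3475)

One sweep:
  u = (-6 - (-3)·-1.0833 - (4)·0.1743) / (8) = -1.2434
  v = (-4 - (1)·-1.2434 - (1)·0.1743) / (3) = -0.9770
  w = (4 - (3)·-1.2434 - (-4)·-0.9770) / (11) = 0.3475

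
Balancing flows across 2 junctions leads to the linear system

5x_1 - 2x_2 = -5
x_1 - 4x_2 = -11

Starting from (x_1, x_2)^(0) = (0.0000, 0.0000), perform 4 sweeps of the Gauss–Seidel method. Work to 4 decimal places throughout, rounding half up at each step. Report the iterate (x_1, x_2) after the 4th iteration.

(0.1100, 2.7775)

Iteration 1:
  x_1 = (-5 - (-2)·0.0000) / (5) = -1.0000
  x_2 = (-11 - (1)·-1.0000) / (-4) = 2.5000
Iteration 2:
  x_1 = (-5 - (-2)·2.5000) / (5) = 0.0000
  x_2 = (-11 - (1)·0.0000) / (-4) = 2.7500
Iteration 3:
  x_1 = (-5 - (-2)·2.7500) / (5) = 0.1000
  x_2 = (-11 - (1)·0.1000) / (-4) = 2.7750
Iteration 4:
  x_1 = (-5 - (-2)·2.7750) / (5) = 0.1100
  x_2 = (-11 - (1)·0.1100) / (-4) = 2.7775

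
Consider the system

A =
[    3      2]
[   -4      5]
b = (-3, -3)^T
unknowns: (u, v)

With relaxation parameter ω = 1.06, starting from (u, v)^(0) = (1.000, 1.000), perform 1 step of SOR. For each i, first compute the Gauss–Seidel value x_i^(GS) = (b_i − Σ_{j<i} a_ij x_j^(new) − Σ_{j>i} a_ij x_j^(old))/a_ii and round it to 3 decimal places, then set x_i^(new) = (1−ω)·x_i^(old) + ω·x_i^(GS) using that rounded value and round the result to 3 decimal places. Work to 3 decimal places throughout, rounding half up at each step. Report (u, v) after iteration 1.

(-1.827, -2.246)

Iteration 1:
  u: GS value = (-3 - (2)·1.000) / (3) = -1.667;  u ← (1−ω)·1.000 + ω·-1.667 = -1.827
  v: GS value = (-3 - (-4)·-1.827) / (5) = -2.062;  v ← (1−ω)·1.000 + ω·-2.062 = -2.246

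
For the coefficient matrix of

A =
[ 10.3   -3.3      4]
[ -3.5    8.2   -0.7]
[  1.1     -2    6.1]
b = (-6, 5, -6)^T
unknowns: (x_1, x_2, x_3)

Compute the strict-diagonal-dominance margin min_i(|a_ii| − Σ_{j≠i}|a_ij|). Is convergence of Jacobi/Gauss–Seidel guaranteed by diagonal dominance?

row 1: |10.3| − (3.3+4) = 3
row 2: |8.2| − (3.5+0.7) = 4
row 3: |6.1| − (1.1+2) = 3
minimum over rows = 3 → strictly diagonally dominant (convergence guaranteed)

3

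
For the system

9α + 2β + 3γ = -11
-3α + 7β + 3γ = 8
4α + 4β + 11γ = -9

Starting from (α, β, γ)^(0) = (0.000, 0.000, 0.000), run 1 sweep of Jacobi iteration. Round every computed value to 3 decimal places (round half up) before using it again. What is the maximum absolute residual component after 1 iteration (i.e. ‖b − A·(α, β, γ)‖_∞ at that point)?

Iteration 1:
  α = (-11 - (2)·0.000 - (3)·0.000) / (9) = -1.222
  β = (8 - (-3)·0.000 - (3)·0.000) / (7) = 1.143
  γ = (-9 - (4)·0.000 - (4)·0.000) / (11) = -0.818
Residual b − A·x = (0.166, -1.213, 0.314); ∞-norm = 1.213

1.213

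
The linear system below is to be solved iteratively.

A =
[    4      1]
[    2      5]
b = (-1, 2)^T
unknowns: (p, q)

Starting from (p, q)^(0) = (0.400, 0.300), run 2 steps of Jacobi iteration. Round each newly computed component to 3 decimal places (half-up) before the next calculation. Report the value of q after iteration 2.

0.530

Iteration 1:
  p = (-1 - (1)·0.300) / (4) = -0.325
  q = (2 - (2)·0.400) / (5) = 0.240
Iteration 2:
  p = (-1 - (1)·0.240) / (4) = -0.310
  q = (2 - (2)·-0.325) / (5) = 0.530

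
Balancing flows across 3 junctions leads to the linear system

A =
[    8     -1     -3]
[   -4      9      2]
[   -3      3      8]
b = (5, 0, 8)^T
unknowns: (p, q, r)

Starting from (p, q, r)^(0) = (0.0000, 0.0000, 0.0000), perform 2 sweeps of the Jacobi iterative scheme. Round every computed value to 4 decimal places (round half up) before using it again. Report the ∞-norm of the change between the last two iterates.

0.3750

Iteration 1:
  p = (5 - (-1)·0.0000 - (-3)·0.0000) / (8) = 0.6250
  q = (0 - (-4)·0.0000 - (2)·0.0000) / (9) = 0.0000
  r = (8 - (-3)·0.0000 - (3)·0.0000) / (8) = 1.0000
Iteration 2:
  p = (5 - (-1)·0.0000 - (-3)·1.0000) / (8) = 1.0000
  q = (0 - (-4)·0.6250 - (2)·1.0000) / (9) = 0.0556
  r = (8 - (-3)·0.6250 - (3)·0.0000) / (8) = 1.2344
Change: (0.3750, 0.0556, 0.2344) → max |·| = 0.3750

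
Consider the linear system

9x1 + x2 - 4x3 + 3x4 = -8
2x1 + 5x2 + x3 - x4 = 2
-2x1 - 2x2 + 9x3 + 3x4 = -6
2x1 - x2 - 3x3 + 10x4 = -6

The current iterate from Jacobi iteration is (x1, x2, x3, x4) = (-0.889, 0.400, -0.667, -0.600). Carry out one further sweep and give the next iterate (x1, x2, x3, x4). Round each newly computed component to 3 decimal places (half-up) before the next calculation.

(-1.030, 0.769, -0.575, -0.582)

One sweep:
  x1 = (-8 - (1)·0.400 - (-4)·-0.667 - (3)·-0.600) / (9) = -1.030
  x2 = (2 - (2)·-0.889 - (1)·-0.667 - (-1)·-0.600) / (5) = 0.769
  x3 = (-6 - (-2)·-0.889 - (-2)·0.400 - (3)·-0.600) / (9) = -0.575
  x4 = (-6 - (2)·-0.889 - (-1)·0.400 - (-3)·-0.667) / (10) = -0.582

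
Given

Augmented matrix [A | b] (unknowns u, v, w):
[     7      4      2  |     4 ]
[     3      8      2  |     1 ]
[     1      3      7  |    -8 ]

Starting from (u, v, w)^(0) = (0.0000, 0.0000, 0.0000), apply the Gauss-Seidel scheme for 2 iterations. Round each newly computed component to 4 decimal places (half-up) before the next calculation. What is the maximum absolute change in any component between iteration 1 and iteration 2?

Iteration 1:
  u = (4 - (4)·0.0000 - (2)·0.0000) / (7) = 0.5714
  v = (1 - (3)·0.5714 - (2)·0.0000) / (8) = -0.0893
  w = (-8 - (1)·0.5714 - (3)·-0.0893) / (7) = -1.1862
Iteration 2:
  u = (4 - (4)·-0.0893 - (2)·-1.1862) / (7) = 0.9614
  v = (1 - (3)·0.9614 - (2)·-1.1862) / (8) = 0.0610
  w = (-8 - (1)·0.9614 - (3)·0.0610) / (7) = -1.3063
Change: (0.3900, 0.1503, -0.1201) → max |·| = 0.3900

0.3900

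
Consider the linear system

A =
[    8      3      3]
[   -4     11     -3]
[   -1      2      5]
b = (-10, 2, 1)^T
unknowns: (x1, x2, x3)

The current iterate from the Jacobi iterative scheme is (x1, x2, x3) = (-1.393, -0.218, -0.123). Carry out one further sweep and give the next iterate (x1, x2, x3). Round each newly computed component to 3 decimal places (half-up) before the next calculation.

One sweep:
  x1 = (-10 - (3)·-0.218 - (3)·-0.123) / (8) = -1.122
  x2 = (2 - (-4)·-1.393 - (-3)·-0.123) / (11) = -0.358
  x3 = (1 - (-1)·-1.393 - (2)·-0.218) / (5) = 0.009

(-1.122, -0.358, 0.009)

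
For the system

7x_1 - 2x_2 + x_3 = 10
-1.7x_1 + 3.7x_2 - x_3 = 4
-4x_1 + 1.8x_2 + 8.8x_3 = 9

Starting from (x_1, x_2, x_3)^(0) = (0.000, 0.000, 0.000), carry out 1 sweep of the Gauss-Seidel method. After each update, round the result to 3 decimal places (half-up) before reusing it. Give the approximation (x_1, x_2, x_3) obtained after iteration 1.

(1.429, 1.738, 1.317)

Iteration 1:
  x_1 = (10 - (-2)·0.000 - (1)·0.000) / (7) = 1.429
  x_2 = (4 - (-1.7)·1.429 - (-1)·0.000) / (3.7) = 1.738
  x_3 = (9 - (-4)·1.429 - (1.8)·1.738) / (8.8) = 1.317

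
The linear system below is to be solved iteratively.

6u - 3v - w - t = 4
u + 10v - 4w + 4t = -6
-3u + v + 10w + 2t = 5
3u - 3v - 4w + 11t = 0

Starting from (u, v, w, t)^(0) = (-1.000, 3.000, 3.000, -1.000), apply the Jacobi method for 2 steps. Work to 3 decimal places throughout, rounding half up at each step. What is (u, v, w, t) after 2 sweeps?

Iteration 1:
  u = (4 - (-3)·3.000 - (-1)·3.000 - (-1)·-1.000) / (6) = 2.500
  v = (-6 - (1)·-1.000 - (-4)·3.000 - (4)·-1.000) / (10) = 1.100
  w = (5 - (-3)·-1.000 - (1)·3.000 - (2)·-1.000) / (10) = 0.100
  t = (0 - (3)·-1.000 - (-3)·3.000 - (-4)·3.000) / (11) = 2.182
Iteration 2:
  u = (4 - (-3)·1.100 - (-1)·0.100 - (-1)·2.182) / (6) = 1.597
  v = (-6 - (1)·2.500 - (-4)·0.100 - (4)·2.182) / (10) = -1.683
  w = (5 - (-3)·2.500 - (1)·1.100 - (2)·2.182) / (10) = 0.704
  t = (0 - (3)·2.500 - (-3)·1.100 - (-4)·0.100) / (11) = -0.345

(1.597, -1.683, 0.704, -0.345)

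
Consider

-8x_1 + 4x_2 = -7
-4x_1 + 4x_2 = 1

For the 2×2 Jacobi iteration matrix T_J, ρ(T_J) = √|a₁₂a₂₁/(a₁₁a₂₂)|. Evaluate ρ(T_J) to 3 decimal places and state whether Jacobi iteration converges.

a₁₂a₂₁/(a₁₁a₂₂) = (4)·(-4) / ((-8)·(4)) = 0.500000
ρ = √|0.500000| = √0.500000 = 0.707
ρ < 1, so Jacobi converges

0.707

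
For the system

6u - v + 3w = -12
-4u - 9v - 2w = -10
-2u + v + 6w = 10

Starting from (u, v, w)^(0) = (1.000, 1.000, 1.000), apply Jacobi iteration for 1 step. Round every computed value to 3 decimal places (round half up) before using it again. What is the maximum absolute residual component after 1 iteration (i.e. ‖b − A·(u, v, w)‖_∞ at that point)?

Iteration 1:
  u = (-12 - (-1)·1.000 - (3)·1.000) / (6) = -2.333
  v = (-10 - (-4)·1.000 - (-2)·1.000) / (-9) = 0.444
  w = (10 - (-2)·1.000 - (1)·1.000) / (6) = 1.833
Residual b − A·x = (-3.057, -11.670, -6.108); ∞-norm = 11.670

11.670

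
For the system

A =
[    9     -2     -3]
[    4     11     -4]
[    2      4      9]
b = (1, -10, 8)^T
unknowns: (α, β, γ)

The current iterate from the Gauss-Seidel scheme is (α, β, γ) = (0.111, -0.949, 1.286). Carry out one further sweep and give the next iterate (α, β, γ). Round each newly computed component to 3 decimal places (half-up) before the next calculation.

One sweep:
  α = (1 - (-2)·-0.949 - (-3)·1.286) / (9) = 0.329
  β = (-10 - (4)·0.329 - (-4)·1.286) / (11) = -0.561
  γ = (8 - (2)·0.329 - (4)·-0.561) / (9) = 1.065

(0.329, -0.561, 1.065)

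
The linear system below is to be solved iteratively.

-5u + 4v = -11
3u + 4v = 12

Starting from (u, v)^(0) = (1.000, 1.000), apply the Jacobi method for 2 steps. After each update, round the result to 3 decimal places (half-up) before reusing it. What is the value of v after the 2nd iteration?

0.750

Iteration 1:
  u = (-11 - (4)·1.000) / (-5) = 3.000
  v = (12 - (3)·1.000) / (4) = 2.250
Iteration 2:
  u = (-11 - (4)·2.250) / (-5) = 4.000
  v = (12 - (3)·3.000) / (4) = 0.750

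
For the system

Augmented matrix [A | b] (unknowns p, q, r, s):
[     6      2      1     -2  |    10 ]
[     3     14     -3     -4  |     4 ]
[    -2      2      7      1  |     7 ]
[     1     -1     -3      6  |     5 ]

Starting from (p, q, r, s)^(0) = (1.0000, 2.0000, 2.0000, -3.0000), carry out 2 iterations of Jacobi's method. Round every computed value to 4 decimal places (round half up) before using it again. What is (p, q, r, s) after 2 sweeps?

Iteration 1:
  p = (10 - (2)·2.0000 - (1)·2.0000 - (-2)·-3.0000) / (6) = -0.3333
  q = (4 - (3)·1.0000 - (-3)·2.0000 - (-4)·-3.0000) / (14) = -0.3571
  r = (7 - (-2)·1.0000 - (2)·2.0000 - (1)·-3.0000) / (7) = 1.1429
  s = (5 - (1)·1.0000 - (-1)·2.0000 - (-3)·2.0000) / (6) = 2.0000
Iteration 2:
  p = (10 - (2)·-0.3571 - (1)·1.1429 - (-2)·2.0000) / (6) = 2.2619
  q = (4 - (3)·-0.3333 - (-3)·1.1429 - (-4)·2.0000) / (14) = 1.1735
  r = (7 - (-2)·-0.3333 - (2)·-0.3571 - (1)·2.0000) / (7) = 0.7211
  s = (5 - (1)·-0.3333 - (-1)·-0.3571 - (-3)·1.1429) / (6) = 1.4008

(2.2619, 1.1735, 0.7211, 1.4008)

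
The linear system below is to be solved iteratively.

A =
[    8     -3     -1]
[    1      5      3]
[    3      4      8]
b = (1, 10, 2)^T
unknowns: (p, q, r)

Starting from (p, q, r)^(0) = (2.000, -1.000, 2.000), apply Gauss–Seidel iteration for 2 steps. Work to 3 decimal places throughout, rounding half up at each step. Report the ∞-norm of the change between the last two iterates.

Iteration 1:
  p = (1 - (-3)·-1.000 - (-1)·2.000) / (8) = 0.000
  q = (10 - (1)·0.000 - (3)·2.000) / (5) = 0.800
  r = (2 - (3)·0.000 - (4)·0.800) / (8) = -0.150
Iteration 2:
  p = (1 - (-3)·0.800 - (-1)·-0.150) / (8) = 0.406
  q = (10 - (1)·0.406 - (3)·-0.150) / (5) = 2.009
  r = (2 - (3)·0.406 - (4)·2.009) / (8) = -0.907
Change: (0.406, 1.209, -0.757) → max |·| = 1.209

1.209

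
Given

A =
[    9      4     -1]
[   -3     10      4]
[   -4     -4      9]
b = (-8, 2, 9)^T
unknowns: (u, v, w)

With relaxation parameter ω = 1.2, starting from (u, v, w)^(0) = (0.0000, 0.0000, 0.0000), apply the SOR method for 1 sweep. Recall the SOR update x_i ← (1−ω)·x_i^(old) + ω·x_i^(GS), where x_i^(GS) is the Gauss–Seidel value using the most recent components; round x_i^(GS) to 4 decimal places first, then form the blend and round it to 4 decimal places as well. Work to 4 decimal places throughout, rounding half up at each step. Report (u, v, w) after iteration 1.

(-1.0667, -0.1440, 0.5543)

Iteration 1:
  u: GS value = (-8 - (4)·0.0000 - (-1)·0.0000) / (9) = -0.8889;  u ← (1−ω)·0.0000 + ω·-0.8889 = -1.0667
  v: GS value = (2 - (-3)·-1.0667 - (4)·0.0000) / (10) = -0.1200;  v ← (1−ω)·0.0000 + ω·-0.1200 = -0.1440
  w: GS value = (9 - (-4)·-1.0667 - (-4)·-0.1440) / (9) = 0.4619;  w ← (1−ω)·0.0000 + ω·0.4619 = 0.5543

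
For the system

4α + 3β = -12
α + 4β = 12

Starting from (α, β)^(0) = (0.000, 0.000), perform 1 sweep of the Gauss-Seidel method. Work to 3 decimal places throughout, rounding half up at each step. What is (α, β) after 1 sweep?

(-3.000, 3.750)

Iteration 1:
  α = (-12 - (3)·0.000) / (4) = -3.000
  β = (12 - (1)·-3.000) / (4) = 3.750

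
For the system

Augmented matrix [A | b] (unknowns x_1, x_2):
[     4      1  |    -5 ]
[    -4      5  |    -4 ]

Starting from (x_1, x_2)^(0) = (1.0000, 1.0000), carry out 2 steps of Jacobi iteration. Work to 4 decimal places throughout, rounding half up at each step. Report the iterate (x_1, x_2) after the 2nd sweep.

(-1.2500, -2.0000)

Iteration 1:
  x_1 = (-5 - (1)·1.0000) / (4) = -1.5000
  x_2 = (-4 - (-4)·1.0000) / (5) = 0.0000
Iteration 2:
  x_1 = (-5 - (1)·0.0000) / (4) = -1.2500
  x_2 = (-4 - (-4)·-1.5000) / (5) = -2.0000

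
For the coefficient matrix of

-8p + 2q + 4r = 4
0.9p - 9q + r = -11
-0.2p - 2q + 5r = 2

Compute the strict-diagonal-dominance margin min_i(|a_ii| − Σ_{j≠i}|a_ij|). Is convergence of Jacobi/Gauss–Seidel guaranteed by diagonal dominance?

2

row 1: |-8| − (2+4) = 2
row 2: |-9| − (0.9+1) = 7.1
row 3: |5| − (0.2+2) = 2.8
minimum over rows = 2 → strictly diagonally dominant (convergence guaranteed)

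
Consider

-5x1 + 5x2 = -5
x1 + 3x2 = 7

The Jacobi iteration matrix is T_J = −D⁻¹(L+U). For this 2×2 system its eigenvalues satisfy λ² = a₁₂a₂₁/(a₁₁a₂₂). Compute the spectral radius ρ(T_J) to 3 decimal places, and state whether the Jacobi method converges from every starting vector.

a₁₂a₂₁/(a₁₁a₂₂) = (5)·(1) / ((-5)·(3)) = -0.333333
ρ = √|-0.333333| = √0.333333 = 0.577
ρ < 1, so Jacobi converges

0.577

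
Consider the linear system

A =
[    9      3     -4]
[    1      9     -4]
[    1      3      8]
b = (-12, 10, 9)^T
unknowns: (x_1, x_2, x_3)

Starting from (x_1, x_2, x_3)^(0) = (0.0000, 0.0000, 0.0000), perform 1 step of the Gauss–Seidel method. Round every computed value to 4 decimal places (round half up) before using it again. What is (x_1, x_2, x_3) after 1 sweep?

(-1.3333, 1.2593, 0.8194)

Iteration 1:
  x_1 = (-12 - (3)·0.0000 - (-4)·0.0000) / (9) = -1.3333
  x_2 = (10 - (1)·-1.3333 - (-4)·0.0000) / (9) = 1.2593
  x_3 = (9 - (1)·-1.3333 - (3)·1.2593) / (8) = 0.8194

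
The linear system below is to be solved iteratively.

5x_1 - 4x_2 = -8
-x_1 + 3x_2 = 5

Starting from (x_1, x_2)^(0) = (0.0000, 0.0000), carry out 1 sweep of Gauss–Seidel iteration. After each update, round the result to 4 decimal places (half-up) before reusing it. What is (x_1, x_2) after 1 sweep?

Iteration 1:
  x_1 = (-8 - (-4)·0.0000) / (5) = -1.6000
  x_2 = (5 - (-1)·-1.6000) / (3) = 1.1333

(-1.6000, 1.1333)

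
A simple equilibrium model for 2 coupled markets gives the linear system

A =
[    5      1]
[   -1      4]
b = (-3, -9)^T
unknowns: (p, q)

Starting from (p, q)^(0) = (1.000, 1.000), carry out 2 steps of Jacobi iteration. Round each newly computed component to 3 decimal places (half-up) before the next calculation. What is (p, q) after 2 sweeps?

Iteration 1:
  p = (-3 - (1)·1.000) / (5) = -0.800
  q = (-9 - (-1)·1.000) / (4) = -2.000
Iteration 2:
  p = (-3 - (1)·-2.000) / (5) = -0.200
  q = (-9 - (-1)·-0.800) / (4) = -2.450

(-0.200, -2.450)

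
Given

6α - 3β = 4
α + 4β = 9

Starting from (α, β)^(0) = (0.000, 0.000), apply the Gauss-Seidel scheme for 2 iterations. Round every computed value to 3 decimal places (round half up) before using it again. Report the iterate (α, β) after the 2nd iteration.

(1.708, 1.823)

Iteration 1:
  α = (4 - (-3)·0.000) / (6) = 0.667
  β = (9 - (1)·0.667) / (4) = 2.083
Iteration 2:
  α = (4 - (-3)·2.083) / (6) = 1.708
  β = (9 - (1)·1.708) / (4) = 1.823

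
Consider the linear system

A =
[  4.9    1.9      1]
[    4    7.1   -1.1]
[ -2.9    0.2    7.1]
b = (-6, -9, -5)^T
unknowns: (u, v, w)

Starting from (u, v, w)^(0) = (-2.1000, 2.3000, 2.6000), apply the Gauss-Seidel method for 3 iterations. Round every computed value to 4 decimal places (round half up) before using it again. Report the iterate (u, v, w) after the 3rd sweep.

Iteration 1:
  u = (-6 - (1.9)·2.3000 - (1)·2.6000) / (4.9) = -2.6469
  v = (-9 - (4)·-2.6469 - (-1.1)·2.6000) / (7.1) = 0.6264
  w = (-5 - (-2.9)·-2.6469 - (0.2)·0.6264) / (7.1) = -1.8030
Iteration 2:
  u = (-6 - (1.9)·0.6264 - (1)·-1.8030) / (4.9) = -1.0994
  v = (-9 - (4)·-1.0994 - (-1.1)·-1.8030) / (7.1) = -0.9276
  w = (-5 - (-2.9)·-1.0994 - (0.2)·-0.9276) / (7.1) = -1.1271
Iteration 3:
  u = (-6 - (1.9)·-0.9276 - (1)·-1.1271) / (4.9) = -0.6348
  v = (-9 - (4)·-0.6348 - (-1.1)·-1.1271) / (7.1) = -1.0846
  w = (-5 - (-2.9)·-0.6348 - (0.2)·-1.0846) / (7.1) = -0.9330

(-0.6348, -1.0846, -0.9330)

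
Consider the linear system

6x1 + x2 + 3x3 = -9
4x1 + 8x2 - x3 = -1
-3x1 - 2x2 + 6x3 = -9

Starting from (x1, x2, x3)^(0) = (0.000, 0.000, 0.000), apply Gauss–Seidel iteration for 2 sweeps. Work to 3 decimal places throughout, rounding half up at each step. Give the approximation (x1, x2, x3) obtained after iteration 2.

(-0.583, -0.089, -1.821)

Iteration 1:
  x1 = (-9 - (1)·0.000 - (3)·0.000) / (6) = -1.500
  x2 = (-1 - (4)·-1.500 - (-1)·0.000) / (8) = 0.625
  x3 = (-9 - (-3)·-1.500 - (-2)·0.625) / (6) = -2.042
Iteration 2:
  x1 = (-9 - (1)·0.625 - (3)·-2.042) / (6) = -0.583
  x2 = (-1 - (4)·-0.583 - (-1)·-2.042) / (8) = -0.089
  x3 = (-9 - (-3)·-0.583 - (-2)·-0.089) / (6) = -1.821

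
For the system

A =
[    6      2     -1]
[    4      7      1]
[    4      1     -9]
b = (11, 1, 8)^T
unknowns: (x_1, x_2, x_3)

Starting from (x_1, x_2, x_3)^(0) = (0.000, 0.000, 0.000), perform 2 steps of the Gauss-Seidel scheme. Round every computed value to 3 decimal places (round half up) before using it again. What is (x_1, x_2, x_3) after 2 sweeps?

Iteration 1:
  x_1 = (11 - (2)·0.000 - (-1)·0.000) / (6) = 1.833
  x_2 = (1 - (4)·1.833 - (1)·0.000) / (7) = -0.905
  x_3 = (8 - (4)·1.833 - (1)·-0.905) / (-9) = -0.175
Iteration 2:
  x_1 = (11 - (2)·-0.905 - (-1)·-0.175) / (6) = 2.106
  x_2 = (1 - (4)·2.106 - (1)·-0.175) / (7) = -1.036
  x_3 = (8 - (4)·2.106 - (1)·-1.036) / (-9) = -0.068

(2.106, -1.036, -0.068)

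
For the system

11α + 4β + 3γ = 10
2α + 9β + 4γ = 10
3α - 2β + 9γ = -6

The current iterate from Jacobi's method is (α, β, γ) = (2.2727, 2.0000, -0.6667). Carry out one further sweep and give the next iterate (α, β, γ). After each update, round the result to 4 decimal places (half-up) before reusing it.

(0.3636, 0.9024, -0.9798)

One sweep:
  α = (10 - (4)·2.0000 - (3)·-0.6667) / (11) = 0.3636
  β = (10 - (2)·2.2727 - (4)·-0.6667) / (9) = 0.9024
  γ = (-6 - (3)·2.2727 - (-2)·2.0000) / (9) = -0.9798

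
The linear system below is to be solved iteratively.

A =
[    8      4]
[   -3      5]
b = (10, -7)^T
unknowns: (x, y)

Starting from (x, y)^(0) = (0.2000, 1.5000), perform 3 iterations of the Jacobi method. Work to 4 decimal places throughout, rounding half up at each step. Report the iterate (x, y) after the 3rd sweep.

(1.8000, -0.2660)

Iteration 1:
  x = (10 - (4)·1.5000) / (8) = 0.5000
  y = (-7 - (-3)·0.2000) / (5) = -1.2800
Iteration 2:
  x = (10 - (4)·-1.2800) / (8) = 1.8900
  y = (-7 - (-3)·0.5000) / (5) = -1.1000
Iteration 3:
  x = (10 - (4)·-1.1000) / (8) = 1.8000
  y = (-7 - (-3)·1.8900) / (5) = -0.2660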